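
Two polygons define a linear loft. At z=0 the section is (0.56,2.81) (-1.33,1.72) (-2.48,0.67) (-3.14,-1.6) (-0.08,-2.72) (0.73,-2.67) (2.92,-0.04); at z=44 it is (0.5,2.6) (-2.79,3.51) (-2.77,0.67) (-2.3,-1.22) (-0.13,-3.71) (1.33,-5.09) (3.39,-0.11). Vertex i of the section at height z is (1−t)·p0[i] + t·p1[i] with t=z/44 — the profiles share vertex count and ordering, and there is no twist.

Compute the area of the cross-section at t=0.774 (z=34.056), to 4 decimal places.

Cross-section at t=0.774: each vertex is (1-t)·p0[i] + t·p1[i].
  v1: (1-0.774)·(0.56,2.81) + 0.774·(0.5,2.6) = (0.5136,2.6475)
  v2: (1-0.774)·(-1.33,1.72) + 0.774·(-2.79,3.51) = (-2.4600,3.1055)
  v3: (1-0.774)·(-2.48,0.67) + 0.774·(-2.77,0.67) = (-2.7045,0.6700)
  v4: (1-0.774)·(-3.14,-1.6) + 0.774·(-2.3,-1.22) = (-2.4898,-1.3059)
  v5: (1-0.774)·(-0.08,-2.72) + 0.774·(-0.13,-3.71) = (-0.1187,-3.4863)
  v6: (1-0.774)·(0.73,-2.67) + 0.774·(1.33,-5.09) = (1.1944,-4.5431)
  v7: (1-0.774)·(2.92,-0.04) + 0.774·(3.39,-0.11) = (3.2838,-0.0942)
Shoelace sum Σ(x_i·y_{i+1} − x_{i+1}·y_i):
  i=1: 0.5136·3.1055 − -2.4600·2.6475 = +8.1077 (running +8.1077)
  i=2: -2.4600·0.6700 − -2.7045·3.1055 = +6.7504 (running +14.8581)
  i=3: -2.7045·-1.3059 − -2.4898·0.6700 = +5.1999 (running +20.0580)
  i=4: -2.4898·-3.4863 − -0.1187·-1.3059 = +8.5252 (running +28.5832)
  i=5: -0.1187·-4.5431 − 1.1944·-3.4863 = +4.7033 (running +33.2864)
  i=6: 1.1944·-0.0942 − 3.2838·-4.5431 = +14.8060 (running +48.0924)
  i=7: 3.2838·2.6475 − 0.5136·-0.0942 = +8.7420 (running +56.8345)
Area = |Σ|/2 = |56.8345|/2 = 28.4172

Area at t=0.774: 28.4172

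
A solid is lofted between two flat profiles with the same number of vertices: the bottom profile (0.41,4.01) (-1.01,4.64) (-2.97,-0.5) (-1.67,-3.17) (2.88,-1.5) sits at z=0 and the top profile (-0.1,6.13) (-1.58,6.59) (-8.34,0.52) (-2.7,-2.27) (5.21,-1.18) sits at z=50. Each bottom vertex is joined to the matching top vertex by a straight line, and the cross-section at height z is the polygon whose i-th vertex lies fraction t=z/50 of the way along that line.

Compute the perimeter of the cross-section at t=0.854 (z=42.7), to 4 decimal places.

Cross-section at t=0.854: each vertex is (1-t)·p0[i] + t·p1[i].
  v1: (1-0.854)·(0.41,4.01) + 0.854·(-0.1,6.13) = (-0.0255,5.8205)
  v2: (1-0.854)·(-1.01,4.64) + 0.854·(-1.58,6.59) = (-1.4968,6.3053)
  v3: (1-0.854)·(-2.97,-0.5) + 0.854·(-8.34,0.52) = (-7.5560,0.3711)
  v4: (1-0.854)·(-1.67,-3.17) + 0.854·(-2.7,-2.27) = (-2.5496,-2.4014)
  v5: (1-0.854)·(2.88,-1.5) + 0.854·(5.21,-1.18) = (4.8698,-1.2267)
Perimeter = Σ |v_{i+1} − v_i|:
  edge 1→2: √(-1.4712² + 0.4848²) = 1.5491 (running 1.5491)
  edge 2→3: √(-6.0592² + -5.9342²) = 8.4811 (running 10.0302)
  edge 3→4: √(5.0064² + -2.7725²) = 5.7228 (running 15.7529)
  edge 4→5: √(7.4194² + 1.1747²) = 7.5119 (running 23.2648)
  edge 5→1: √(-4.8954² + 7.0472²) = 8.5807 (running 31.8454)
Perimeter = 31.8454

Perimeter at t=0.854: 31.8454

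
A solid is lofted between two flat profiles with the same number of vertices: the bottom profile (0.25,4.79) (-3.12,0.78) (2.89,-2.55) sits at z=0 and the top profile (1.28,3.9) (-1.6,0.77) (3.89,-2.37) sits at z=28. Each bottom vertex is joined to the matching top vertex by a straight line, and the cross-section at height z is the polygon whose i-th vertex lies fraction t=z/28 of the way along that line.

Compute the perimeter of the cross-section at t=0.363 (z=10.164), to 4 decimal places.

Perimeter at t=0.363: 18.9841

Cross-section at t=0.363: each vertex is (1-t)·p0[i] + t·p1[i].
  v1: (1-0.363)·(0.25,4.79) + 0.363·(1.28,3.9) = (0.6239,4.4669)
  v2: (1-0.363)·(-3.12,0.78) + 0.363·(-1.6,0.77) = (-2.5682,0.7764)
  v3: (1-0.363)·(2.89,-2.55) + 0.363·(3.89,-2.37) = (3.2530,-2.4847)
Perimeter = Σ |v_{i+1} − v_i|:
  edge 1→2: √(-3.1921² + -3.6906²) = 4.8795 (running 4.8795)
  edge 2→3: √(5.8212² + -3.2610²) = 6.6724 (running 11.5520)
  edge 3→1: √(-2.6291² + 6.9516²) = 7.4321 (running 18.9841)
Perimeter = 18.9841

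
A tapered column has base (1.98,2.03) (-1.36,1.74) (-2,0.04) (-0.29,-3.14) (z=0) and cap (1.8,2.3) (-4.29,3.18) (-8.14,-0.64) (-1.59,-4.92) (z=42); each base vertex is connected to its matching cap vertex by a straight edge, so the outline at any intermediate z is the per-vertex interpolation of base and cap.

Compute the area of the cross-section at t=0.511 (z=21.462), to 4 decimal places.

Area at t=0.511: 25.2777

Cross-section at t=0.511: each vertex is (1-t)·p0[i] + t·p1[i].
  v1: (1-0.511)·(1.98,2.03) + 0.511·(1.8,2.3) = (1.8880,2.1680)
  v2: (1-0.511)·(-1.36,1.74) + 0.511·(-4.29,3.18) = (-2.8572,2.4758)
  v3: (1-0.511)·(-2,0.04) + 0.511·(-8.14,-0.64) = (-5.1375,-0.3075)
  v4: (1-0.511)·(-0.29,-3.14) + 0.511·(-1.59,-4.92) = (-0.9543,-4.0496)
Shoelace sum Σ(x_i·y_{i+1} − x_{i+1}·y_i):
  i=1: 1.8880·2.4758 − -2.8572·2.1680 = +10.8688 (running +10.8688)
  i=2: -2.8572·-0.3075 − -5.1375·2.4758 = +13.5983 (running +24.4671)
  i=3: -5.1375·-4.0496 − -0.9543·-0.3075 = +20.5115 (running +44.9785)
  i=4: -0.9543·2.1680 − 1.8880·-4.0496 = +5.5768 (running +50.5553)
Area = |Σ|/2 = |50.5553|/2 = 25.2777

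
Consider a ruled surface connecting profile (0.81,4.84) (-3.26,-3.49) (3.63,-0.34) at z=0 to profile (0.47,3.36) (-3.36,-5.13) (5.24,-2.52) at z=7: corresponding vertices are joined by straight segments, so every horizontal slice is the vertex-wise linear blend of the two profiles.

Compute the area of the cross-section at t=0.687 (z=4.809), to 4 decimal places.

Cross-section at t=0.687: each vertex is (1-t)·p0[i] + t·p1[i].
  v1: (1-0.687)·(0.81,4.84) + 0.687·(0.47,3.36) = (0.5764,3.8232)
  v2: (1-0.687)·(-3.26,-3.49) + 0.687·(-3.36,-5.13) = (-3.3287,-4.6167)
  v3: (1-0.687)·(3.63,-0.34) + 0.687·(5.24,-2.52) = (4.7361,-1.8377)
Shoelace sum Σ(x_i·y_{i+1} − x_{i+1}·y_i):
  i=1: 0.5764·-4.6167 − -3.3287·3.8232 = +10.0653 (running +10.0653)
  i=2: -3.3287·-1.8377 − 4.7361·-4.6167 = +27.9819 (running +38.0472)
  i=3: 4.7361·3.8232 − 0.5764·-1.8377 = +19.1664 (running +57.2136)
Area = |Σ|/2 = |57.2136|/2 = 28.6068

Area at t=0.687: 28.6068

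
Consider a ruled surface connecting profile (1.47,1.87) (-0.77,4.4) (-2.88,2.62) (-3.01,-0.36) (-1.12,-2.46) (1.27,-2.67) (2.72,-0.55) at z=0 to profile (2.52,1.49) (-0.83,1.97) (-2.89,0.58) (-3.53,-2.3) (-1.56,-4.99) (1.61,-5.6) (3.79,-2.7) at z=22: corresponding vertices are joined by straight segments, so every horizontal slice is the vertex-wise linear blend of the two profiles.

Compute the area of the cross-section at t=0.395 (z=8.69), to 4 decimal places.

Area at t=0.395: 31.4964

Cross-section at t=0.395: each vertex is (1-t)·p0[i] + t·p1[i].
  v1: (1-0.395)·(1.47,1.87) + 0.395·(2.52,1.49) = (1.8847,1.7199)
  v2: (1-0.395)·(-0.77,4.4) + 0.395·(-0.83,1.97) = (-0.7937,3.4402)
  v3: (1-0.395)·(-2.88,2.62) + 0.395·(-2.89,0.58) = (-2.8840,1.8142)
  v4: (1-0.395)·(-3.01,-0.36) + 0.395·(-3.53,-2.3) = (-3.2154,-1.1263)
  v5: (1-0.395)·(-1.12,-2.46) + 0.395·(-1.56,-4.99) = (-1.2938,-3.4594)
  v6: (1-0.395)·(1.27,-2.67) + 0.395·(1.61,-5.6) = (1.4043,-3.8273)
  v7: (1-0.395)·(2.72,-0.55) + 0.395·(3.79,-2.7) = (3.1427,-1.3993)
Shoelace sum Σ(x_i·y_{i+1} − x_{i+1}·y_i):
  i=1: 1.8847·3.4402 − -0.7937·1.7199 = +7.8489 (running +7.8489)
  i=2: -0.7937·1.8142 − -2.8840·3.4402 = +8.4813 (running +16.3302)
  i=3: -2.8840·-1.1263 − -3.2154·1.8142 = +9.0816 (running +25.4118)
  i=4: -3.2154·-3.4594 − -1.2938·-1.1263 = +9.6660 (running +35.0778)
  i=5: -1.2938·-3.8273 − 1.4043·-3.4594 = +9.8098 (running +44.8875)
  i=6: 1.4043·-1.3993 − 3.1427·-3.8273 = +10.0631 (running +54.9506)
  i=7: 3.1427·1.7199 − 1.8847·-1.3993 = +8.0423 (running +62.9929)
Area = |Σ|/2 = |62.9929|/2 = 31.4964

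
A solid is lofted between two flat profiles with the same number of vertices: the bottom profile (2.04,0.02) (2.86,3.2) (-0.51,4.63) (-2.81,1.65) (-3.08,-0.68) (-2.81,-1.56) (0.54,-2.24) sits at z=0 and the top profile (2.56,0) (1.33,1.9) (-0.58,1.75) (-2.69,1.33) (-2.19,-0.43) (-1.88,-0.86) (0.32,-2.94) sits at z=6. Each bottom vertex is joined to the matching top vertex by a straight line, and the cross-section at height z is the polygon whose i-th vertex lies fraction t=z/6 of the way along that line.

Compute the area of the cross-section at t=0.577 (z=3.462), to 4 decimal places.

Cross-section at t=0.577: each vertex is (1-t)·p0[i] + t·p1[i].
  v1: (1-0.577)·(2.04,0.02) + 0.577·(2.56,0) = (2.3400,0.0085)
  v2: (1-0.577)·(2.86,3.2) + 0.577·(1.33,1.9) = (1.9772,2.4499)
  v3: (1-0.577)·(-0.51,4.63) + 0.577·(-0.58,1.75) = (-0.5504,2.9682)
  v4: (1-0.577)·(-2.81,1.65) + 0.577·(-2.69,1.33) = (-2.7408,1.4654)
  v5: (1-0.577)·(-3.08,-0.68) + 0.577·(-2.19,-0.43) = (-2.5665,-0.5358)
  v6: (1-0.577)·(-2.81,-1.56) + 0.577·(-1.88,-0.86) = (-2.2734,-1.1561)
  v7: (1-0.577)·(0.54,-2.24) + 0.577·(0.32,-2.94) = (0.4131,-2.6439)
Shoelace sum Σ(x_i·y_{i+1} − x_{i+1}·y_i):
  i=1: 2.3400·2.4499 − 1.9772·0.0085 = +5.7161 (running +5.7161)
  i=2: 1.9772·2.9682 − -0.5504·2.4499 = +7.2172 (running +12.9333)
  i=3: -0.5504·1.4654 − -2.7408·2.9682 = +7.3287 (running +20.2620)
  i=4: -2.7408·-0.5358 − -2.5665·1.4654 = +5.2292 (running +25.4912)
  i=5: -2.5665·-1.1561 − -2.2734·-0.5358 = +1.7491 (running +27.2403)
  i=6: -2.2734·-2.6439 − 0.4131·-1.1561 = +6.4882 (running +33.7285)
  i=7: 0.4131·0.0085 − 2.3400·-2.6439 = +6.1903 (running +39.9188)
Area = |Σ|/2 = |39.9188|/2 = 19.9594

Area at t=0.577: 19.9594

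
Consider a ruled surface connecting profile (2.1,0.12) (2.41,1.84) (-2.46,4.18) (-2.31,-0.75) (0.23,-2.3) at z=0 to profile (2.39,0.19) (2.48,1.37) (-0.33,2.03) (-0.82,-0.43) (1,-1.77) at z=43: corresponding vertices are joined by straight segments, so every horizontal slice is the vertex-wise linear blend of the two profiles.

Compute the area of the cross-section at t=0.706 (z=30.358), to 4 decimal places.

Area at t=0.706: 11.1483

Cross-section at t=0.706: each vertex is (1-t)·p0[i] + t·p1[i].
  v1: (1-0.706)·(2.1,0.12) + 0.706·(2.39,0.19) = (2.3047,0.1694)
  v2: (1-0.706)·(2.41,1.84) + 0.706·(2.48,1.37) = (2.4594,1.5082)
  v3: (1-0.706)·(-2.46,4.18) + 0.706·(-0.33,2.03) = (-0.9562,2.6621)
  v4: (1-0.706)·(-2.31,-0.75) + 0.706·(-0.82,-0.43) = (-1.2581,-0.5241)
  v5: (1-0.706)·(0.23,-2.3) + 0.706·(1,-1.77) = (0.7736,-1.9258)
Shoelace sum Σ(x_i·y_{i+1} − x_{i+1}·y_i):
  i=1: 2.3047·1.5082 − 2.4594·0.1694 = +3.0593 (running +3.0593)
  i=2: 2.4594·2.6621 − -0.9562·1.5082 = +7.9894 (running +11.0487)
  i=3: -0.9562·-0.5241 − -1.2581·2.6621 = +3.8502 (running +14.8989)
  i=4: -1.2581·-1.9258 − 0.7736·-0.5241 = +2.8282 (running +17.7271)
  i=5: 0.7736·0.1694 − 2.3047·-1.9258 = +4.5696 (running +22.2967)
Area = |Σ|/2 = |22.2967|/2 = 11.1483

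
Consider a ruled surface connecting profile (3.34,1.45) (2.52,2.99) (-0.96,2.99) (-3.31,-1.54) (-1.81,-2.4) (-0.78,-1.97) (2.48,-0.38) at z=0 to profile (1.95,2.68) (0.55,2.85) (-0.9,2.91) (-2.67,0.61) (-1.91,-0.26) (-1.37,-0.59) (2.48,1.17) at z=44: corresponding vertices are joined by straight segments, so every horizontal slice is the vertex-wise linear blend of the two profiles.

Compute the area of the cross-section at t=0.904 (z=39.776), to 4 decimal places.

Cross-section at t=0.904: each vertex is (1-t)·p0[i] + t·p1[i].
  v1: (1-0.904)·(3.34,1.45) + 0.904·(1.95,2.68) = (2.0834,2.5619)
  v2: (1-0.904)·(2.52,2.99) + 0.904·(0.55,2.85) = (0.7391,2.8634)
  v3: (1-0.904)·(-0.96,2.99) + 0.904·(-0.9,2.91) = (-0.9058,2.9177)
  v4: (1-0.904)·(-3.31,-1.54) + 0.904·(-2.67,0.61) = (-2.7314,0.4036)
  v5: (1-0.904)·(-1.81,-2.4) + 0.904·(-1.91,-0.26) = (-1.9004,-0.4654)
  v6: (1-0.904)·(-0.78,-1.97) + 0.904·(-1.37,-0.59) = (-1.3134,-0.7225)
  v7: (1-0.904)·(2.48,-0.38) + 0.904·(2.48,1.17) = (2.4800,1.0212)
Shoelace sum Σ(x_i·y_{i+1} − x_{i+1}·y_i):
  i=1: 2.0834·2.8634 − 0.7391·2.5619 = +4.0722 (running +4.0722)
  i=2: 0.7391·2.9177 − -0.9058·2.8634 = +4.7501 (running +8.8223)
  i=3: -0.9058·0.4036 − -2.7314·2.9177 = +7.6039 (running +16.4262)
  i=4: -2.7314·-0.4654 − -1.9004·0.4036 = +2.0383 (running +18.4646)
  i=5: -1.9004·-0.7225 − -1.3134·-0.4654 = +0.7617 (running +19.2263)
  i=6: -1.3134·1.0212 − 2.4800·-0.7225 = +0.4505 (running +19.6768)
  i=7: 2.4800·2.5619 − 2.0834·1.0212 = +4.2260 (running +23.9028)
Area = |Σ|/2 = |23.9028|/2 = 11.9514

Area at t=0.904: 11.9514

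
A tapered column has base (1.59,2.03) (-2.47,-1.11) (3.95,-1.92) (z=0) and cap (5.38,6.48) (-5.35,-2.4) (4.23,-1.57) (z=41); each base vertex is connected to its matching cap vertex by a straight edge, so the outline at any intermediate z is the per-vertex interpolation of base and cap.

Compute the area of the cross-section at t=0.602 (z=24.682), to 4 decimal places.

Area at t=0.602: 26.7290

Cross-section at t=0.602: each vertex is (1-t)·p0[i] + t·p1[i].
  v1: (1-0.602)·(1.59,2.03) + 0.602·(5.38,6.48) = (3.8716,4.7089)
  v2: (1-0.602)·(-2.47,-1.11) + 0.602·(-5.35,-2.4) = (-4.2038,-1.8866)
  v3: (1-0.602)·(3.95,-1.92) + 0.602·(4.23,-1.57) = (4.1186,-1.7093)
Shoelace sum Σ(x_i·y_{i+1} − x_{i+1}·y_i):
  i=1: 3.8716·-1.8866 − -4.2038·4.7089 = +12.4910 (running +12.4910)
  i=2: -4.2038·-1.7093 − 4.1186·-1.8866 = +14.9555 (running +27.4465)
  i=3: 4.1186·4.7089 − 3.8716·-1.7093 = +26.0116 (running +53.4581)
Area = |Σ|/2 = |53.4581|/2 = 26.7290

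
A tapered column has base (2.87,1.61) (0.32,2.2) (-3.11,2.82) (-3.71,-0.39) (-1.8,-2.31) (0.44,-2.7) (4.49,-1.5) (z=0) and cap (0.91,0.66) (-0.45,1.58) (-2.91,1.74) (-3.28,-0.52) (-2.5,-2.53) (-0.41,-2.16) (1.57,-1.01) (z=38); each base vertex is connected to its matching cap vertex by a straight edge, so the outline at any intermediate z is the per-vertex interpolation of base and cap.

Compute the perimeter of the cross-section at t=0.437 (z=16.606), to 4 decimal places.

Cross-section at t=0.437: each vertex is (1-t)·p0[i] + t·p1[i].
  v1: (1-0.437)·(2.87,1.61) + 0.437·(0.91,0.66) = (2.0135,1.1948)
  v2: (1-0.437)·(0.32,2.2) + 0.437·(-0.45,1.58) = (-0.0165,1.9291)
  v3: (1-0.437)·(-3.11,2.82) + 0.437·(-2.91,1.74) = (-3.0226,2.3480)
  v4: (1-0.437)·(-3.71,-0.39) + 0.437·(-3.28,-0.52) = (-3.5221,-0.4468)
  v5: (1-0.437)·(-1.8,-2.31) + 0.437·(-2.5,-2.53) = (-2.1059,-2.4061)
  v6: (1-0.437)·(0.44,-2.7) + 0.437·(-0.41,-2.16) = (0.0685,-2.4640)
  v7: (1-0.437)·(4.49,-1.5) + 0.437·(1.57,-1.01) = (3.2140,-1.2859)
Perimeter = Σ |v_{i+1} − v_i|:
  edge 1→2: √(-2.0300² + 0.7342²) = 2.1587 (running 2.1587)
  edge 2→3: √(-3.0061² + 0.4190²) = 3.0352 (running 5.1938)
  edge 3→4: √(-0.4995² + -2.7948²) = 2.8391 (running 8.0330)
  edge 4→5: √(1.4162² + -1.9593²) = 2.4176 (running 10.4505)
  edge 5→6: √(2.1745² + -0.0579²) = 2.1752 (running 12.6257)
  edge 6→7: √(3.1454² + 1.1782²) = 3.3588 (running 15.9846)
  edge 7→1: √(-1.2005² + 2.4807²) = 2.7559 (running 18.7405)
Perimeter = 18.7405

Perimeter at t=0.437: 18.7405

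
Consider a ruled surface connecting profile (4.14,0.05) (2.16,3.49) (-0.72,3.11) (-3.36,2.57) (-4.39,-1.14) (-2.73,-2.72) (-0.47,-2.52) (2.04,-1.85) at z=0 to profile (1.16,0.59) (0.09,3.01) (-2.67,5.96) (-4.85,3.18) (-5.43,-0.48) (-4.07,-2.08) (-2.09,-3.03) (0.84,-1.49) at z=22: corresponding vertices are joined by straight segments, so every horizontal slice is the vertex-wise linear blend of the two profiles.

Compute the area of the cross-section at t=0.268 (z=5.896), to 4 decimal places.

Cross-section at t=0.268: each vertex is (1-t)·p0[i] + t·p1[i].
  v1: (1-0.268)·(4.14,0.05) + 0.268·(1.16,0.59) = (3.3414,0.1947)
  v2: (1-0.268)·(2.16,3.49) + 0.268·(0.09,3.01) = (1.6052,3.3614)
  v3: (1-0.268)·(-0.72,3.11) + 0.268·(-2.67,5.96) = (-1.2426,3.8738)
  v4: (1-0.268)·(-3.36,2.57) + 0.268·(-4.85,3.18) = (-3.7593,2.7335)
  v5: (1-0.268)·(-4.39,-1.14) + 0.268·(-5.43,-0.48) = (-4.6687,-0.9631)
  v6: (1-0.268)·(-2.73,-2.72) + 0.268·(-4.07,-2.08) = (-3.0891,-2.5485)
  v7: (1-0.268)·(-0.47,-2.52) + 0.268·(-2.09,-3.03) = (-0.9042,-2.6567)
  v8: (1-0.268)·(2.04,-1.85) + 0.268·(0.84,-1.49) = (1.7184,-1.7535)
Shoelace sum Σ(x_i·y_{i+1} − x_{i+1}·y_i):
  i=1: 3.3414·3.3614 − 1.6052·0.1947 = +10.9189 (running +10.9189)
  i=2: 1.6052·3.8738 − -1.2426·3.3614 = +10.3952 (running +21.3141)
  i=3: -1.2426·2.7335 − -3.7593·3.8738 = +11.1662 (running +32.4804)
  i=4: -3.7593·-0.9631 − -4.6687·2.7335 = +16.3825 (running +48.8629)
  i=5: -4.6687·-2.5485 − -3.0891·-0.9631 = +8.9229 (running +57.7859)
  i=6: -3.0891·-2.6567 − -0.9042·-2.5485 = +5.9026 (running +63.6884)
  i=7: -0.9042·-1.7535 − 1.7184·-2.6567 = +6.1507 (running +69.8391)
  i=8: 1.7184·0.1947 − 3.3414·-1.7535 = +6.1937 (running +76.0329)
Area = |Σ|/2 = |76.0329|/2 = 38.0164

Area at t=0.268: 38.0164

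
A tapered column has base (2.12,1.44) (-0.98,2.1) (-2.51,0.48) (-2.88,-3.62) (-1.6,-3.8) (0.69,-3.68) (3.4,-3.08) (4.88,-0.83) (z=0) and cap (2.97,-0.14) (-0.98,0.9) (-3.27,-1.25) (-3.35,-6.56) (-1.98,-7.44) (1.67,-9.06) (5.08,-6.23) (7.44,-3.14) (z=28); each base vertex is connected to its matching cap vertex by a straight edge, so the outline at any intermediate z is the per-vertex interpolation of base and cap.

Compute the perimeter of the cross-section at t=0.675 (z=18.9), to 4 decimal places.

Perimeter at t=0.675: 28.5226

Cross-section at t=0.675: each vertex is (1-t)·p0[i] + t·p1[i].
  v1: (1-0.675)·(2.12,1.44) + 0.675·(2.97,-0.14) = (2.6938,0.3735)
  v2: (1-0.675)·(-0.98,2.1) + 0.675·(-0.98,0.9) = (-0.9800,1.2900)
  v3: (1-0.675)·(-2.51,0.48) + 0.675·(-3.27,-1.25) = (-3.0230,-0.6878)
  v4: (1-0.675)·(-2.88,-3.62) + 0.675·(-3.35,-6.56) = (-3.1973,-5.6045)
  v5: (1-0.675)·(-1.6,-3.8) + 0.675·(-1.98,-7.44) = (-1.8565,-6.2570)
  v6: (1-0.675)·(0.69,-3.68) + 0.675·(1.67,-9.06) = (1.3515,-7.3115)
  v7: (1-0.675)·(3.4,-3.08) + 0.675·(5.08,-6.23) = (4.5340,-5.2063)
  v8: (1-0.675)·(4.88,-0.83) + 0.675·(7.44,-3.14) = (6.6080,-2.3893)
Perimeter = Σ |v_{i+1} − v_i|:
  edge 1→2: √(-3.6738² + 0.9165²) = 3.7863 (running 3.7863)
  edge 2→3: √(-2.0430² + -1.9778²) = 2.8435 (running 6.6298)
  edge 3→4: √(-0.1743² + -4.9167²) = 4.9198 (running 11.5497)
  edge 4→5: √(1.3408² + -0.6525²) = 1.4911 (running 13.0408)
  edge 5→6: √(3.2080² + -1.0545²) = 3.3769 (running 16.4176)
  edge 6→7: √(3.1825² + 2.1052²) = 3.8158 (running 20.2334)
  edge 7→8: √(2.0740² + 2.8170²) = 3.4981 (running 23.7316)
  edge 8→1: √(-3.9143² + 2.7628²) = 4.7910 (running 28.5226)
Perimeter = 28.5226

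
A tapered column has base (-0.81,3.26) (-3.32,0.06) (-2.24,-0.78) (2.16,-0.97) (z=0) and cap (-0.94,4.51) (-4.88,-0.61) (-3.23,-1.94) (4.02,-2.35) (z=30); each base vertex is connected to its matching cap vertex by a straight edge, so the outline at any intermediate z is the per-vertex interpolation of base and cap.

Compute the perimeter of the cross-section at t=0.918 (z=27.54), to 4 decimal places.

Cross-section at t=0.918: each vertex is (1-t)·p0[i] + t·p1[i].
  v1: (1-0.918)·(-0.81,3.26) + 0.918·(-0.94,4.51) = (-0.9293,4.4075)
  v2: (1-0.918)·(-3.32,0.06) + 0.918·(-4.88,-0.61) = (-4.7521,-0.5551)
  v3: (1-0.918)·(-2.24,-0.78) + 0.918·(-3.23,-1.94) = (-3.1488,-1.8449)
  v4: (1-0.918)·(2.16,-0.97) + 0.918·(4.02,-2.35) = (3.8675,-2.2368)
Perimeter = Σ |v_{i+1} − v_i|:
  edge 1→2: √(-3.8227² + -4.9626²) = 6.2642 (running 6.2642)
  edge 2→3: √(1.6033² + -1.2898²) = 2.0577 (running 8.3219)
  edge 3→4: √(7.0163² + -0.3920²) = 7.0272 (running 15.3491)
  edge 4→1: √(-4.7968² + 6.6443²) = 8.1949 (running 23.5441)
Perimeter = 23.5441

Perimeter at t=0.918: 23.5441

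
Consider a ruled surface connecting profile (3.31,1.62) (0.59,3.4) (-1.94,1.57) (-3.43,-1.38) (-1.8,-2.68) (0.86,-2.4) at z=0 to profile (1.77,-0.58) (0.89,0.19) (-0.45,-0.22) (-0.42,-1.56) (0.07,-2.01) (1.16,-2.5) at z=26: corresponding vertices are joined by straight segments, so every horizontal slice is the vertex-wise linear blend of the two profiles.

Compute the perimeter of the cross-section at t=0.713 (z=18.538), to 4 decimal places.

Perimeter at t=0.713: 10.8829

Cross-section at t=0.713: each vertex is (1-t)·p0[i] + t·p1[i].
  v1: (1-0.713)·(3.31,1.62) + 0.713·(1.77,-0.58) = (2.2120,0.0514)
  v2: (1-0.713)·(0.59,3.4) + 0.713·(0.89,0.19) = (0.8039,1.1113)
  v3: (1-0.713)·(-1.94,1.57) + 0.713·(-0.45,-0.22) = (-0.8776,0.2937)
  v4: (1-0.713)·(-3.43,-1.38) + 0.713·(-0.42,-1.56) = (-1.2839,-1.5083)
  v5: (1-0.713)·(-1.8,-2.68) + 0.713·(0.07,-2.01) = (-0.4667,-2.2023)
  v6: (1-0.713)·(0.86,-2.4) + 0.713·(1.16,-2.5) = (1.0739,-2.4713)
Perimeter = Σ |v_{i+1} − v_i|:
  edge 1→2: √(-1.4081² + 1.0599²) = 1.7624 (running 1.7624)
  edge 2→3: √(-1.6815² + -0.8175²) = 1.8697 (running 3.6321)
  edge 3→4: √(-0.4062² + -1.8021²) = 1.8473 (running 5.4794)
  edge 4→5: √(0.8172² + -0.6940²) = 1.0721 (running 6.5515)
  edge 5→6: √(1.5406² + -0.2690²) = 1.5639 (running 8.1154)
  edge 6→1: √(1.1381² + 2.5227²) = 2.7675 (running 10.8829)
Perimeter = 10.8829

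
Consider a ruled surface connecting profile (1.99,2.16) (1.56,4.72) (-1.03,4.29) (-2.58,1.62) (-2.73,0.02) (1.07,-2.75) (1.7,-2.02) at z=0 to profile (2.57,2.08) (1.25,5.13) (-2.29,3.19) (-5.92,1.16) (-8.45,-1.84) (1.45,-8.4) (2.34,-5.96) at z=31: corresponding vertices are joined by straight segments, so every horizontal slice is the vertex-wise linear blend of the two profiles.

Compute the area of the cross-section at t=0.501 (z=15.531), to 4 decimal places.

Cross-section at t=0.501: each vertex is (1-t)·p0[i] + t·p1[i].
  v1: (1-0.501)·(1.99,2.16) + 0.501·(2.57,2.08) = (2.2806,2.1199)
  v2: (1-0.501)·(1.56,4.72) + 0.501·(1.25,5.13) = (1.4047,4.9254)
  v3: (1-0.501)·(-1.03,4.29) + 0.501·(-2.29,3.19) = (-1.6613,3.7389)
  v4: (1-0.501)·(-2.58,1.62) + 0.501·(-5.92,1.16) = (-4.2533,1.3895)
  v5: (1-0.501)·(-2.73,0.02) + 0.501·(-8.45,-1.84) = (-5.5957,-0.9119)
  v6: (1-0.501)·(1.07,-2.75) + 0.501·(1.45,-8.4) = (1.2604,-5.5807)
  v7: (1-0.501)·(1.7,-2.02) + 0.501·(2.34,-5.96) = (2.0206,-3.9939)
Shoelace sum Σ(x_i·y_{i+1} − x_{i+1}·y_i):
  i=1: 2.2806·4.9254 − 1.4047·2.1199 = +8.2550 (running +8.2550)
  i=2: 1.4047·3.7389 − -1.6613·4.9254 = +13.4344 (running +21.6893)
  i=3: -1.6613·1.3895 − -4.2533·3.7389 = +13.5944 (running +35.2838)
  i=4: -4.2533·-0.9119 − -5.5957·1.3895 = +11.6539 (running +46.9377)
  i=5: -5.5957·-5.5807 − 1.2604·-0.9119 = +32.3770 (running +79.3147)
  i=6: 1.2604·-3.9939 − 2.0206·-5.5807 = +6.2426 (running +85.5573)
  i=7: 2.0206·2.1199 − 2.2806·-3.9939 = +13.3921 (running +98.9494)
Area = |Σ|/2 = |98.9494|/2 = 49.4747

Area at t=0.501: 49.4747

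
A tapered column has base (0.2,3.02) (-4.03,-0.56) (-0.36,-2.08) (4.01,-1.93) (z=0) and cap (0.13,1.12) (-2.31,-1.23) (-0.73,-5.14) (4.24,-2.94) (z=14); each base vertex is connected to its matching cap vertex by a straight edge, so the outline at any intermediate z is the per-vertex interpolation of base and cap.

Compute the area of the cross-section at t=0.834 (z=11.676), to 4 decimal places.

Cross-section at t=0.834: each vertex is (1-t)·p0[i] + t·p1[i].
  v1: (1-0.834)·(0.2,3.02) + 0.834·(0.13,1.12) = (0.1416,1.4354)
  v2: (1-0.834)·(-4.03,-0.56) + 0.834·(-2.31,-1.23) = (-2.5955,-1.1188)
  v3: (1-0.834)·(-0.36,-2.08) + 0.834·(-0.73,-5.14) = (-0.6686,-4.6320)
  v4: (1-0.834)·(4.01,-1.93) + 0.834·(4.24,-2.94) = (4.2018,-2.7723)
Shoelace sum Σ(x_i·y_{i+1} − x_{i+1}·y_i):
  i=1: 0.1416·-1.1188 − -2.5955·1.4354 = +3.5672 (running +3.5672)
  i=2: -2.5955·-4.6320 − -0.6686·-1.1188 = +11.2746 (running +14.8417)
  i=3: -0.6686·-2.7723 − 4.2018·-4.6320 = +21.3165 (running +36.1583)
  i=4: 4.2018·1.4354 − 0.1416·-2.7723 = +6.4239 (running +42.5822)
Area = |Σ|/2 = |42.5822|/2 = 21.2911

Area at t=0.834: 21.2911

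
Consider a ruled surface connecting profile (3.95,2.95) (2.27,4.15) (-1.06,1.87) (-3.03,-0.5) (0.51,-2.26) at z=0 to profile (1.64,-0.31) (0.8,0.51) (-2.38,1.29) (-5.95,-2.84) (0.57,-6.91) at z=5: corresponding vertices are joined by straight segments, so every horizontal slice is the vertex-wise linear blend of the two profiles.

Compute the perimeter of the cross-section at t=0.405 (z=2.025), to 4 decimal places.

Perimeter at t=0.405: 20.9172

Cross-section at t=0.405: each vertex is (1-t)·p0[i] + t·p1[i].
  v1: (1-0.405)·(3.95,2.95) + 0.405·(1.64,-0.31) = (3.0145,1.6297)
  v2: (1-0.405)·(2.27,4.15) + 0.405·(0.8,0.51) = (1.6746,2.6758)
  v3: (1-0.405)·(-1.06,1.87) + 0.405·(-2.38,1.29) = (-1.5946,1.6351)
  v4: (1-0.405)·(-3.03,-0.5) + 0.405·(-5.95,-2.84) = (-4.2126,-1.4477)
  v5: (1-0.405)·(0.51,-2.26) + 0.405·(0.57,-6.91) = (0.5343,-4.1433)
Perimeter = Σ |v_{i+1} − v_i|:
  edge 1→2: √(-1.3398² + 1.0461²) = 1.6998 (running 1.6998)
  edge 2→3: √(-3.2692² + -1.0407²) = 3.4309 (running 5.1307)
  edge 3→4: √(-2.6180² + -3.0828²) = 4.0445 (running 9.1752)
  edge 4→5: √(4.7469² + -2.6955²) = 5.4589 (running 14.6340)
  edge 5→1: √(2.4802² + 5.7729²) = 6.2832 (running 20.9172)
Perimeter = 20.9172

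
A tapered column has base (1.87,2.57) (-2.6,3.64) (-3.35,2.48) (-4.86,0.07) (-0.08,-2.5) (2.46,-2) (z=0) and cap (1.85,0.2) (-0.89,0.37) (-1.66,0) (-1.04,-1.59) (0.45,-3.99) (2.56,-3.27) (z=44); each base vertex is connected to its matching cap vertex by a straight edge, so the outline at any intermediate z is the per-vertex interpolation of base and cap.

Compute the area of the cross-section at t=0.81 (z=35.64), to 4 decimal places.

Area at t=0.81: 14.9977

Cross-section at t=0.81: each vertex is (1-t)·p0[i] + t·p1[i].
  v1: (1-0.81)·(1.87,2.57) + 0.81·(1.85,0.2) = (1.8538,0.6503)
  v2: (1-0.81)·(-2.6,3.64) + 0.81·(-0.89,0.37) = (-1.2149,0.9913)
  v3: (1-0.81)·(-3.35,2.48) + 0.81·(-1.66,0) = (-1.9811,0.4712)
  v4: (1-0.81)·(-4.86,0.07) + 0.81·(-1.04,-1.59) = (-1.7658,-1.2746)
  v5: (1-0.81)·(-0.08,-2.5) + 0.81·(0.45,-3.99) = (0.3493,-3.7069)
  v6: (1-0.81)·(2.46,-2) + 0.81·(2.56,-3.27) = (2.5410,-3.0287)
Shoelace sum Σ(x_i·y_{i+1} − x_{i+1}·y_i):
  i=1: 1.8538·0.9913 − -1.2149·0.6503 = +2.6277 (running +2.6277)
  i=2: -1.2149·0.4712 − -1.9811·0.9913 = +1.3914 (running +4.0191)
  i=3: -1.9811·-1.2746 − -1.7658·0.4712 = +3.3572 (running +7.3763)
  i=4: -1.7658·-3.7069 − 0.3493·-1.2746 = +6.9909 (running +14.3671)
  i=5: 0.3493·-3.0287 − 2.5410·-3.7069 = +8.3613 (running +22.7284)
  i=6: 2.5410·0.6503 − 1.8538·-3.0287 = +7.2670 (running +29.9955)
Area = |Σ|/2 = |29.9955|/2 = 14.9977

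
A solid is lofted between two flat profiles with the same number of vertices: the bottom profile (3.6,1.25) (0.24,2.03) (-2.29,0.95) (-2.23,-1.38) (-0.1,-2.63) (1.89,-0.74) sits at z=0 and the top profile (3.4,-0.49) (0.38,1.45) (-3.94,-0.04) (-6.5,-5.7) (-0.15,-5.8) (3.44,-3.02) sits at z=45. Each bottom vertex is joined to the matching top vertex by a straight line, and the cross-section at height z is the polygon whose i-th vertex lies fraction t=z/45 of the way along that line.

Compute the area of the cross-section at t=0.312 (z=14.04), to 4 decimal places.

Cross-section at t=0.312: each vertex is (1-t)·p0[i] + t·p1[i].
  v1: (1-0.312)·(3.6,1.25) + 0.312·(3.4,-0.49) = (3.5376,0.7071)
  v2: (1-0.312)·(0.24,2.03) + 0.312·(0.38,1.45) = (0.2837,1.8490)
  v3: (1-0.312)·(-2.29,0.95) + 0.312·(-3.94,-0.04) = (-2.8048,0.6411)
  v4: (1-0.312)·(-2.23,-1.38) + 0.312·(-6.5,-5.7) = (-3.5622,-2.7278)
  v5: (1-0.312)·(-0.1,-2.63) + 0.312·(-0.15,-5.8) = (-0.1156,-3.6190)
  v6: (1-0.312)·(1.89,-0.74) + 0.312·(3.44,-3.02) = (2.3736,-1.4514)
Shoelace sum Σ(x_i·y_{i+1} − x_{i+1}·y_i):
  i=1: 3.5376·1.8490 − 0.2837·0.7071 = +6.3406 (running +6.3406)
  i=2: 0.2837·0.6411 − -2.8048·1.8490 = +5.3681 (running +11.7086)
  i=3: -2.8048·-2.7278 − -3.5622·0.6411 = +9.9349 (running +21.6435)
  i=4: -3.5622·-3.6190 − -0.1156·-2.7278 = +12.5766 (running +34.2200)
  i=5: -0.1156·-1.4514 − 2.3736·-3.6190 = +8.7579 (running +42.9780)
  i=6: 2.3736·0.7071 − 3.5376·-1.4514 = +6.8128 (running +49.7907)
Area = |Σ|/2 = |49.7907|/2 = 24.8954

Area at t=0.312: 24.8954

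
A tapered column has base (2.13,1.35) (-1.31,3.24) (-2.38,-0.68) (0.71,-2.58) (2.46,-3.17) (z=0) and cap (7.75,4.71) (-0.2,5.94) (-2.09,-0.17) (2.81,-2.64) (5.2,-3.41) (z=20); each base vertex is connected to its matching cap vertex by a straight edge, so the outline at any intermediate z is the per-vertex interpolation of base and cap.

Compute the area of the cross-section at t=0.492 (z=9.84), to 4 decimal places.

Area at t=0.492: 36.7642

Cross-section at t=0.492: each vertex is (1-t)·p0[i] + t·p1[i].
  v1: (1-0.492)·(2.13,1.35) + 0.492·(7.75,4.71) = (4.8950,3.0031)
  v2: (1-0.492)·(-1.31,3.24) + 0.492·(-0.2,5.94) = (-0.7639,4.5684)
  v3: (1-0.492)·(-2.38,-0.68) + 0.492·(-2.09,-0.17) = (-2.2373,-0.4291)
  v4: (1-0.492)·(0.71,-2.58) + 0.492·(2.81,-2.64) = (1.7432,-2.6095)
  v5: (1-0.492)·(2.46,-3.17) + 0.492·(5.2,-3.41) = (3.8081,-3.2881)
Shoelace sum Σ(x_i·y_{i+1} − x_{i+1}·y_i):
  i=1: 4.8950·4.5684 − -0.7639·3.0031 = +24.6565 (running +24.6565)
  i=2: -0.7639·-0.4291 − -2.2373·4.5684 = +10.5487 (running +35.2053)
  i=3: -2.2373·-2.6095 − 1.7432·-0.4291 = +6.5863 (running +41.7916)
  i=4: 1.7432·-3.2881 − 3.8081·-2.6095 = +4.2055 (running +45.9970)
  i=5: 3.8081·3.0031 − 4.8950·-3.2881 = +27.5314 (running +73.5285)
Area = |Σ|/2 = |73.5285|/2 = 36.7642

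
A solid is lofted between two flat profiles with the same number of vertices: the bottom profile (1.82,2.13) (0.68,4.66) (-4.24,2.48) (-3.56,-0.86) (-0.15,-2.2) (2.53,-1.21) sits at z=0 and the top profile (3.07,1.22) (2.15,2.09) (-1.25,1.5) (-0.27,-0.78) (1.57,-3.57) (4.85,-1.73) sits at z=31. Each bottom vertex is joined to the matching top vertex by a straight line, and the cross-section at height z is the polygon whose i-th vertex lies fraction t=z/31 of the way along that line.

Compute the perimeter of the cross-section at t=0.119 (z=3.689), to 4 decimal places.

Perimeter at t=0.119: 20.9363

Cross-section at t=0.119: each vertex is (1-t)·p0[i] + t·p1[i].
  v1: (1-0.119)·(1.82,2.13) + 0.119·(3.07,1.22) = (1.9688,2.0217)
  v2: (1-0.119)·(0.68,4.66) + 0.119·(2.15,2.09) = (0.8549,4.3542)
  v3: (1-0.119)·(-4.24,2.48) + 0.119·(-1.25,1.5) = (-3.8842,2.3634)
  v4: (1-0.119)·(-3.56,-0.86) + 0.119·(-0.27,-0.78) = (-3.1685,-0.8505)
  v5: (1-0.119)·(-0.15,-2.2) + 0.119·(1.57,-3.57) = (0.0547,-2.3630)
  v6: (1-0.119)·(2.53,-1.21) + 0.119·(4.85,-1.73) = (2.8061,-1.2719)
Perimeter = Σ |v_{i+1} − v_i|:
  edge 1→2: √(-1.1138² + 2.3325²) = 2.5848 (running 2.5848)
  edge 2→3: √(-4.7391² + -1.9908²) = 5.1403 (running 7.7250)
  edge 3→4: √(0.7157² + -3.2139²) = 3.2926 (running 11.0176)
  edge 4→5: √(3.2232² + -1.5126²) = 3.5604 (running 14.5781)
  edge 5→6: √(2.7514² + 1.0912²) = 2.9599 (running 17.5379)
  edge 6→1: √(-0.8373² + 3.2936²) = 3.3984 (running 20.9363)
Perimeter = 20.9363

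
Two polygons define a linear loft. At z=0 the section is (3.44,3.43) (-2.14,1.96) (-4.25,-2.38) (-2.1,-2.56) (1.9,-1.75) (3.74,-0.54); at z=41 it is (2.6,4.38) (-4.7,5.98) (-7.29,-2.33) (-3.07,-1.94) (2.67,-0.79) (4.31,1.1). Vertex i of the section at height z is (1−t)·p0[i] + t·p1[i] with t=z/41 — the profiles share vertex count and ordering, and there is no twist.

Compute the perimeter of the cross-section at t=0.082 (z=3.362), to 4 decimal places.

Perimeter at t=0.082: 23.6915

Cross-section at t=0.082: each vertex is (1-t)·p0[i] + t·p1[i].
  v1: (1-0.082)·(3.44,3.43) + 0.082·(2.6,4.38) = (3.3711,3.5079)
  v2: (1-0.082)·(-2.14,1.96) + 0.082·(-4.7,5.98) = (-2.3499,2.2896)
  v3: (1-0.082)·(-4.25,-2.38) + 0.082·(-7.29,-2.33) = (-4.4993,-2.3759)
  v4: (1-0.082)·(-2.1,-2.56) + 0.082·(-3.07,-1.94) = (-2.1795,-2.5092)
  v5: (1-0.082)·(1.9,-1.75) + 0.082·(2.67,-0.79) = (1.9631,-1.6713)
  v6: (1-0.082)·(3.74,-0.54) + 0.082·(4.31,1.1) = (3.7867,-0.4055)
Perimeter = Σ |v_{i+1} − v_i|:
  edge 1→2: √(-5.7210² + -1.2183²) = 5.8493 (running 5.8493)
  edge 2→3: √(-2.1494² + -4.6655²) = 5.1368 (running 10.9861)
  edge 3→4: √(2.3197² + -0.1333²) = 2.3236 (running 13.3097)
  edge 4→5: √(4.1427² + 0.8379²) = 4.2266 (running 17.5363)
  edge 5→6: √(1.8236² + 1.2658²) = 2.2198 (running 19.7561)
  edge 6→1: √(-0.4156² + 3.9134²) = 3.9354 (running 23.6915)
Perimeter = 23.6915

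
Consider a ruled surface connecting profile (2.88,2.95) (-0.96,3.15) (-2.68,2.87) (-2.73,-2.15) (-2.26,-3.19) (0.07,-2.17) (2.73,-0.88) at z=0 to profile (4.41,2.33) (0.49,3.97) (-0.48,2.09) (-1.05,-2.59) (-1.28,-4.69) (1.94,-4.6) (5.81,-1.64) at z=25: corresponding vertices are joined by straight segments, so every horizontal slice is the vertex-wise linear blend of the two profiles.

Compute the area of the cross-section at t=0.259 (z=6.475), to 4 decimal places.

Cross-section at t=0.259: each vertex is (1-t)·p0[i] + t·p1[i].
  v1: (1-0.259)·(2.88,2.95) + 0.259·(4.41,2.33) = (3.2763,2.7894)
  v2: (1-0.259)·(-0.96,3.15) + 0.259·(0.49,3.97) = (-0.5845,3.3624)
  v3: (1-0.259)·(-2.68,2.87) + 0.259·(-0.48,2.09) = (-2.1102,2.6680)
  v4: (1-0.259)·(-2.73,-2.15) + 0.259·(-1.05,-2.59) = (-2.2949,-2.2640)
  v5: (1-0.259)·(-2.26,-3.19) + 0.259·(-1.28,-4.69) = (-2.0062,-3.5785)
  v6: (1-0.259)·(0.07,-2.17) + 0.259·(1.94,-4.6) = (0.5543,-2.7994)
  v7: (1-0.259)·(2.73,-0.88) + 0.259·(5.81,-1.64) = (3.5277,-1.0768)
Shoelace sum Σ(x_i·y_{i+1} − x_{i+1}·y_i):
  i=1: 3.2763·3.3624 − -0.5845·2.7894 = +12.6463 (running +12.6463)
  i=2: -0.5845·2.6680 − -2.1102·3.3624 = +5.5360 (running +18.1823)
  i=3: -2.1102·-2.2640 − -2.2949·2.6680 = +10.9001 (running +29.0824)
  i=4: -2.2949·-3.5785 − -2.0062·-2.2640 = +3.6703 (running +32.7528)
  i=5: -2.0062·-2.7994 − 0.5543·-3.5785 = +7.5997 (running +40.3525)
  i=6: 0.5543·-1.0768 − 3.5277·-2.7994 = +9.2785 (running +49.6309)
  i=7: 3.5277·2.7894 − 3.2763·-1.0768 = +13.3683 (running +62.9992)
Area = |Σ|/2 = |62.9992|/2 = 31.4996

Area at t=0.259: 31.4996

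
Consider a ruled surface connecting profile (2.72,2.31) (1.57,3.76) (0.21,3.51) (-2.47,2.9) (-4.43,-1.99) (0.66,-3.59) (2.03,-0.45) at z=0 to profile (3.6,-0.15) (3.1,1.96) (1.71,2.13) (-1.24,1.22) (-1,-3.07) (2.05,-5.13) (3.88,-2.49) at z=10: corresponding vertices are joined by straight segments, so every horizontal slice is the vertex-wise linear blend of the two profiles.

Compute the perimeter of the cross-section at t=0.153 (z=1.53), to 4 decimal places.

Perimeter at t=0.153: 22.3114

Cross-section at t=0.153: each vertex is (1-t)·p0[i] + t·p1[i].
  v1: (1-0.153)·(2.72,2.31) + 0.153·(3.6,-0.15) = (2.8546,1.9336)
  v2: (1-0.153)·(1.57,3.76) + 0.153·(3.1,1.96) = (1.8041,3.4846)
  v3: (1-0.153)·(0.21,3.51) + 0.153·(1.71,2.13) = (0.4395,3.2989)
  v4: (1-0.153)·(-2.47,2.9) + 0.153·(-1.24,1.22) = (-2.2818,2.6430)
  v5: (1-0.153)·(-4.43,-1.99) + 0.153·(-1,-3.07) = (-3.9052,-2.1552)
  v6: (1-0.153)·(0.66,-3.59) + 0.153·(2.05,-5.13) = (0.8727,-3.8256)
  v7: (1-0.153)·(2.03,-0.45) + 0.153·(3.88,-2.49) = (2.3130,-0.7621)
Perimeter = Σ |v_{i+1} − v_i|:
  edge 1→2: √(-1.0505² + 1.5510²) = 1.8733 (running 1.8733)
  edge 2→3: √(-1.3646² + -0.1857²) = 1.3772 (running 3.2505)
  edge 3→4: √(-2.7213² + -0.6559²) = 2.7992 (running 6.0497)
  edge 4→5: √(-1.6234² + -4.7982²) = 5.0654 (running 11.1151)
  edge 5→6: √(4.7779² + -1.6704²) = 5.0615 (running 16.1765)
  edge 6→7: √(1.4404² + 3.0635²) = 3.3852 (running 19.5618)
  edge 7→1: √(0.5416² + 2.6957²) = 2.7496 (running 22.3114)
Perimeter = 22.3114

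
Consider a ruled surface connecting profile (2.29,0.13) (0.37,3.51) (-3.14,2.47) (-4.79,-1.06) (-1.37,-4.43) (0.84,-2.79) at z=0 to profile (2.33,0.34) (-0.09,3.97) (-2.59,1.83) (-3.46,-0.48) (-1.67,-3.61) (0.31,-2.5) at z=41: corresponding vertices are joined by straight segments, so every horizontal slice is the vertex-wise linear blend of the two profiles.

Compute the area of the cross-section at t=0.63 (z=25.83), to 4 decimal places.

Cross-section at t=0.63: each vertex is (1-t)·p0[i] + t·p1[i].
  v1: (1-0.63)·(2.29,0.13) + 0.63·(2.33,0.34) = (2.3152,0.2623)
  v2: (1-0.63)·(0.37,3.51) + 0.63·(-0.09,3.97) = (0.0802,3.7998)
  v3: (1-0.63)·(-3.14,2.47) + 0.63·(-2.59,1.83) = (-2.7935,2.0668)
  v4: (1-0.63)·(-4.79,-1.06) + 0.63·(-3.46,-0.48) = (-3.9521,-0.6946)
  v5: (1-0.63)·(-1.37,-4.43) + 0.63·(-1.67,-3.61) = (-1.5590,-3.9134)
  v6: (1-0.63)·(0.84,-2.79) + 0.63·(0.31,-2.5) = (0.5061,-2.6073)
Shoelace sum Σ(x_i·y_{i+1} − x_{i+1}·y_i):
  i=1: 2.3152·3.7998 − 0.0802·0.2623 = +8.7763 (running +8.7763)
  i=2: 0.0802·2.0668 − -2.7935·3.7998 = +10.7805 (running +19.5568)
  i=3: -2.7935·-0.6946 − -3.9521·2.0668 = +10.1086 (running +29.6653)
  i=4: -3.9521·-3.9134 − -1.5590·-0.6946 = +14.3833 (running +44.0486)
  i=5: -1.5590·-2.6073 − 0.5061·-3.9134 = +6.0454 (running +50.0939)
  i=6: 0.5061·0.2623 − 2.3152·-2.6073 = +6.1692 (running +56.2631)
Area = |Σ|/2 = |56.2631|/2 = 28.1316

Area at t=0.63: 28.1316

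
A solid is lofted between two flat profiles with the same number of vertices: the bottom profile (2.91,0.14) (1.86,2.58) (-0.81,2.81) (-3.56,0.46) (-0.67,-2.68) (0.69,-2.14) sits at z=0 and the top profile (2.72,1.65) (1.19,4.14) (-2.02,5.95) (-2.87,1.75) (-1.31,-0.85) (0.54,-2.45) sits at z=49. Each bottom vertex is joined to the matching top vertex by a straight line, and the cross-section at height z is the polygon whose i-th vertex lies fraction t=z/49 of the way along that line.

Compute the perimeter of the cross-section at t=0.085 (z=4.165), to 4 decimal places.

Perimeter at t=0.085: 17.9173

Cross-section at t=0.085: each vertex is (1-t)·p0[i] + t·p1[i].
  v1: (1-0.085)·(2.91,0.14) + 0.085·(2.72,1.65) = (2.8939,0.2684)
  v2: (1-0.085)·(1.86,2.58) + 0.085·(1.19,4.14) = (1.8031,2.7126)
  v3: (1-0.085)·(-0.81,2.81) + 0.085·(-2.02,5.95) = (-0.9129,3.0769)
  v4: (1-0.085)·(-3.56,0.46) + 0.085·(-2.87,1.75) = (-3.5013,0.5697)
  v5: (1-0.085)·(-0.67,-2.68) + 0.085·(-1.31,-0.85) = (-0.7244,-2.5245)
  v6: (1-0.085)·(0.69,-2.14) + 0.085·(0.54,-2.45) = (0.6773,-2.1663)
Perimeter = Σ |v_{i+1} − v_i|:
  edge 1→2: √(-1.0908² + 2.4443²) = 2.6766 (running 2.6766)
  edge 2→3: √(-2.7159² + 0.3643²) = 2.7402 (running 5.4168)
  edge 3→4: √(-2.5885² + -2.5072²) = 3.6037 (running 9.0205)
  edge 4→5: √(2.7769² + -3.0941²) = 4.1575 (running 13.1780)
  edge 5→6: √(1.4017² + 0.3581²) = 1.4467 (running 14.6247)
  edge 6→1: √(2.2166² + 2.4347²) = 3.2926 (running 17.9173)
Perimeter = 17.9173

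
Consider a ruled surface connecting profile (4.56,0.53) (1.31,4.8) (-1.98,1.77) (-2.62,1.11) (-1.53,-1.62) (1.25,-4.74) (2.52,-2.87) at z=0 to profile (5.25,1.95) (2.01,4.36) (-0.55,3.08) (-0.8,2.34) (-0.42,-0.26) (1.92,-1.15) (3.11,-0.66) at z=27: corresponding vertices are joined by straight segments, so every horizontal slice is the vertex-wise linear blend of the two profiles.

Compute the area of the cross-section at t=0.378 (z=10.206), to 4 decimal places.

Cross-section at t=0.378: each vertex is (1-t)·p0[i] + t·p1[i].
  v1: (1-0.378)·(4.56,0.53) + 0.378·(5.25,1.95) = (4.8208,1.0668)
  v2: (1-0.378)·(1.31,4.8) + 0.378·(2.01,4.36) = (1.5746,4.6337)
  v3: (1-0.378)·(-1.98,1.77) + 0.378·(-0.55,3.08) = (-1.4395,2.2652)
  v4: (1-0.378)·(-2.62,1.11) + 0.378·(-0.8,2.34) = (-1.9320,1.5749)
  v5: (1-0.378)·(-1.53,-1.62) + 0.378·(-0.42,-0.26) = (-1.1104,-1.1059)
  v6: (1-0.378)·(1.25,-4.74) + 0.378·(1.92,-1.15) = (1.5033,-3.3830)
  v7: (1-0.378)·(2.52,-2.87) + 0.378·(3.11,-0.66) = (2.7430,-2.0346)
Shoelace sum Σ(x_i·y_{i+1} − x_{i+1}·y_i):
  i=1: 4.8208·4.6337 − 1.5746·1.0668 = +20.6584 (running +20.6584)
  i=2: 1.5746·2.2652 − -1.4395·4.6337 = +10.2367 (running +30.8952)
  i=3: -1.4395·1.5749 − -1.9320·2.2652 = +2.1094 (running +33.0045)
  i=4: -1.9320·-1.1059 − -1.1104·1.5749 = +3.8855 (running +36.8900)
  i=5: -1.1104·-3.3830 − 1.5033·-1.1059 = +5.4190 (running +42.3091)
  i=6: 1.5033·-2.0346 − 2.7430·-3.3830 = +6.2210 (running +48.5301)
  i=7: 2.7430·1.0668 − 4.8208·-2.0346 = +12.7347 (running +61.2648)
Area = |Σ|/2 = |61.2648|/2 = 30.6324

Area at t=0.378: 30.6324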